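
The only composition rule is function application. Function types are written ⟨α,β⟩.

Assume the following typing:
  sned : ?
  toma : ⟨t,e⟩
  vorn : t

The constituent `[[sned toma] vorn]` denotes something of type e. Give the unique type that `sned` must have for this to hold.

⟨⟨t,e⟩,⟨t,e⟩⟩

[[sned toma] vorn] must have type e. The sister vorn has type t; that is not a function onto e, so [sned toma] must be the functor, of type ⟨t,e⟩.
[sned toma] must have type ⟨t,e⟩. The sister toma has type ⟨t,e⟩; that is not a function onto ⟨t,e⟩, so sned must be the functor, of type ⟨⟨t,e⟩,⟨t,e⟩⟩.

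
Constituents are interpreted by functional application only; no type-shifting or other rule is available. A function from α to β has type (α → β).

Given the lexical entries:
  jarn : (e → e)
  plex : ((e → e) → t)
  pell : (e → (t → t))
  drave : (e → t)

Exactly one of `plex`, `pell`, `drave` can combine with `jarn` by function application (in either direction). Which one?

plex — combines: plex : ((e → e) → t) takes jarn : (e → e) as argument, giving t.
pell : (e → (t → t)) — jarn needs e; pell needs e; neither fits.
drave : (e → t) — jarn needs e; drave needs e; neither fits.

plex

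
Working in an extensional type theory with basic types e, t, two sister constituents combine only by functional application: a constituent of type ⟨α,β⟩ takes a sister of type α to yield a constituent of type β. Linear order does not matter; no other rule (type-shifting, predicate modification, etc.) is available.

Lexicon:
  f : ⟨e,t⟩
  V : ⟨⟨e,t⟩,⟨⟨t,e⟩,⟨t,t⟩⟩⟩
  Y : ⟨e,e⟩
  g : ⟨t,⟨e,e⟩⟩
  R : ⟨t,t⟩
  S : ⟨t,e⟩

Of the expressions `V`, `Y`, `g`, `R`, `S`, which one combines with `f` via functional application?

V

V — combines: V : ⟨⟨e,t⟩,⟨⟨t,e⟩,⟨t,t⟩⟩⟩ takes f : ⟨e,t⟩ as argument, giving ⟨⟨t,e⟩,⟨t,t⟩⟩.
Y : ⟨e,e⟩ — no; f wants e, and Y wants e.
g : ⟨t,⟨e,e⟩⟩ — no; f wants e, and g wants t.
R : ⟨t,t⟩ — no; f wants e, and R wants t.
S : ⟨t,e⟩ — no; f wants e, and S wants t.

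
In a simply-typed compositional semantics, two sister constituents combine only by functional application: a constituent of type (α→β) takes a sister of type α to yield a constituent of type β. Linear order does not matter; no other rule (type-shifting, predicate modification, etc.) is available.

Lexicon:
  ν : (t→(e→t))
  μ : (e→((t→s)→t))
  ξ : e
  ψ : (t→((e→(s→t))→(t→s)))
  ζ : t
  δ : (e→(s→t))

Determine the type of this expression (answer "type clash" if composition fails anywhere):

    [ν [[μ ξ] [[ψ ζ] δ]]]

(e→t)

At [μ ξ], μ : (e→((t→s)→t)) takes ξ : e, giving ((t→s)→t).
At [ψ ζ], ψ : (t→((e→(s→t))→(t→s))) takes ζ : t, giving ((e→(s→t))→(t→s)).
At [[ψ ζ] δ], [ψ ζ] : ((e→(s→t))→(t→s)) takes δ : (e→(s→t)), giving (t→s).
At [[μ ξ] [[ψ ζ] δ]], [μ ξ] : ((t→s)→t) takes [[ψ ζ] δ] : (t→s), giving t.
At [ν [[μ ξ] [[ψ ζ] δ]]], ν : (t→(e→t)) takes [[μ ξ] [[ψ ζ] δ]] : t, giving (e→t).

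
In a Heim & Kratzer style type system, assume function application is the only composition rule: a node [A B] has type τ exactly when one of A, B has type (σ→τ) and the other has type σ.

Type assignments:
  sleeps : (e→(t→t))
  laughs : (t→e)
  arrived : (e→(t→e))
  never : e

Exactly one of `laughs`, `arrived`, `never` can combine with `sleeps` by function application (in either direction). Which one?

laughs : (t→e) — neither side's domain matches the other.
arrived : (e→(t→e)) — neither side's domain matches the other.
never — combines: sleeps : (e→(t→t)) takes never : e as argument, giving (t→t).

never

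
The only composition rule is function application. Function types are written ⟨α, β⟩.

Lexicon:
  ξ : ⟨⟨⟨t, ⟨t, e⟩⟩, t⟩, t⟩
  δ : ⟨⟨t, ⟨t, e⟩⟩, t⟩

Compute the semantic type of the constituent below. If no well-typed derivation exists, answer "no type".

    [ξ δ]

t

At [ξ δ], ξ : ⟨⟨⟨t, ⟨t, e⟩⟩, t⟩, t⟩ takes δ : ⟨⟨t, ⟨t, e⟩⟩, t⟩, giving t.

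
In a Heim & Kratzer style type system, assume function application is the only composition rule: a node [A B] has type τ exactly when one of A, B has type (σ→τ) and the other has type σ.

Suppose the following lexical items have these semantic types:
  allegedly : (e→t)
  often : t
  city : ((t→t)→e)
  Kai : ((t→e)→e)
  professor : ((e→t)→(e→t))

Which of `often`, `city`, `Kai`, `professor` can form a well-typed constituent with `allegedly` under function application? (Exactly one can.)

professor

often : t — neither side's domain matches the other.
city : ((t→t)→e) — neither side's domain matches the other.
Kai : ((t→e)→e) — neither side's domain matches the other.
professor — combines: professor : ((e→t)→(e→t)) takes allegedly : (e→t) as argument, giving (e→t).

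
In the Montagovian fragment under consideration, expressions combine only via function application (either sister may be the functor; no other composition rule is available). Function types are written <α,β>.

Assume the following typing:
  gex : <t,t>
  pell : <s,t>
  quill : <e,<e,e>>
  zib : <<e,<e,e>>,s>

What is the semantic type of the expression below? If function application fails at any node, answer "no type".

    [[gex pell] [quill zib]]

no type

[gex pell]: <t,t> and <s,t> cannot combine by function application — type clash.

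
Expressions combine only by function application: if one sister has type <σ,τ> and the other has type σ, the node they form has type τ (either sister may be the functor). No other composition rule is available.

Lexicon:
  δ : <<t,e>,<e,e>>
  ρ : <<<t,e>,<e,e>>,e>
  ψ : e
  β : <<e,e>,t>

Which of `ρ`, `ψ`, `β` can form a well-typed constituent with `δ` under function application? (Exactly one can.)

ρ

ρ — combines: ρ : <<<t,e>,<e,e>>,e> takes δ : <<t,e>,<e,e>> as argument, giving e.
ψ : e — δ needs <t,e>; ψ needs nothing (atomic); neither fits.
β : <<e,e>,t> — δ needs <t,e>; β needs <e,e>; neither fits.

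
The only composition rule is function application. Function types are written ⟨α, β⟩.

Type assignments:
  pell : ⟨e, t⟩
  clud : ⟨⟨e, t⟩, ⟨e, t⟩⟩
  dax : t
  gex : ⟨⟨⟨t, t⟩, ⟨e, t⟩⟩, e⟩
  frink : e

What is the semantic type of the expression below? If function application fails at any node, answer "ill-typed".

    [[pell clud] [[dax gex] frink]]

ill-typed

[pell clud]: clud is ⟨⟨e, t⟩, ⟨e, t⟩⟩, pell is ⟨e, t⟩; result ⟨e, t⟩.
At [dax gex]: neither t nor ⟨⟨⟨t, t⟩, ⟨e, t⟩⟩, e⟩ can take the other as argument; the node is ill-typed.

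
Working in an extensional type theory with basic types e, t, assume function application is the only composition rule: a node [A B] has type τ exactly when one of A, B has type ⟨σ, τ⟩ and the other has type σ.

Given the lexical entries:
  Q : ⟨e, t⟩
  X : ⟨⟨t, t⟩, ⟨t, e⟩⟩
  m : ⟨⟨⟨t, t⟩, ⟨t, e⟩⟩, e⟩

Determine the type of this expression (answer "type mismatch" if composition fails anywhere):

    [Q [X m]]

[X m]: ⟨⟨⟨t, t⟩, ⟨t, e⟩⟩, e⟩ applied to ⟨⟨t, t⟩, ⟨t, e⟩⟩ yields e.
[Q [X m]]: ⟨e, t⟩ applied to e yields t.

t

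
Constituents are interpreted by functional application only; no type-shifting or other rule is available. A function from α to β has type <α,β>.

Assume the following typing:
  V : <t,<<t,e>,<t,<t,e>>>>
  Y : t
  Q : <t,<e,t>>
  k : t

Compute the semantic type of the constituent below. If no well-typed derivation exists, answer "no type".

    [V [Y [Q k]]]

At [Q k], Q : <t,<e,t>> takes k : t, giving <e,t>.
[Y [Q k]]: t with <e,t> — neither is a function whose domain matches the other; composition fails here.

no type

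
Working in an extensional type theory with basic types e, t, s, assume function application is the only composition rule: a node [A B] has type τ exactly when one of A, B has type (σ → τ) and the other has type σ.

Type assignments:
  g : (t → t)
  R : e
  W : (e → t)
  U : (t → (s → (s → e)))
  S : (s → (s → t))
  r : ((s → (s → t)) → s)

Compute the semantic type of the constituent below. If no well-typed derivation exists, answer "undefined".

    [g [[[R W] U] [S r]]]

At [R W], W : (e → t) takes R : e, giving t.
At [[R W] U], U : (t → (s → (s → e))) takes [R W] : t, giving (s → (s → e)).
At [S r], r : ((s → (s → t)) → s) takes S : (s → (s → t)), giving s.
At [[[R W] U] [S r]], [[R W] U] : (s → (s → e)) takes [S r] : s, giving (s → e).
[g [[[R W] U] [S r]]]: (t → t) with (s → e) — neither is a function whose domain matches the other; composition fails here.

undefined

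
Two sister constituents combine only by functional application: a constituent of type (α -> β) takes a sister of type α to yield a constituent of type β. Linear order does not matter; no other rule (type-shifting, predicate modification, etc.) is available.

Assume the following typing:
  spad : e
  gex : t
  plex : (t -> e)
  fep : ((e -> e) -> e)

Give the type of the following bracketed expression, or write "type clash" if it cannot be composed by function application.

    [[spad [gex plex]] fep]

type clash

[gex plex]: (t -> e) applied to t yields e.
[spad [gex plex]]: e with e — neither is a function whose domain matches the other; composition fails here.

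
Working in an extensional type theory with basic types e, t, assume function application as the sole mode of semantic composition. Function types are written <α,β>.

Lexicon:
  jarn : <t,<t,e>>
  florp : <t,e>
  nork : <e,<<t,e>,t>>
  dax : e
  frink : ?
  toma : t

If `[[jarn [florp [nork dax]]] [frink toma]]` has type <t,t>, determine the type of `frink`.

<t,<<t,e>,<t,t>>>

For [[jarn [florp [nork dax]]] [frink toma]] to have type <t,t> with [jarn [florp [nork dax]]] of type <t,e>, [frink toma] must be the function: [frink toma] : <<t,e>,<t,t>>.
For [frink toma] to have type <<t,e>,<t,t>> with toma of type t, frink must be the function: frink : <t,<<t,e>,<t,t>>>.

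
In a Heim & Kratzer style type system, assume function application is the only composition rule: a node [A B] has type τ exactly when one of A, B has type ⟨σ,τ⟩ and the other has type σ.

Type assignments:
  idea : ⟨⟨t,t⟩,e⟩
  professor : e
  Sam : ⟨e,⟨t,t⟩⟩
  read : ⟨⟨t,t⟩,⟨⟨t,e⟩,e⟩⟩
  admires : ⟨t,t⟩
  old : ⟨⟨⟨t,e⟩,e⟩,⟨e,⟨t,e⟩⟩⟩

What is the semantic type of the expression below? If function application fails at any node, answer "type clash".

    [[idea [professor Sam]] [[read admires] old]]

At [professor Sam], Sam : ⟨e,⟨t,t⟩⟩ takes professor : e, giving ⟨t,t⟩.
At [idea [professor Sam]], idea : ⟨⟨t,t⟩,e⟩ takes [professor Sam] : ⟨t,t⟩, giving e.
At [read admires], read : ⟨⟨t,t⟩,⟨⟨t,e⟩,e⟩⟩ takes admires : ⟨t,t⟩, giving ⟨⟨t,e⟩,e⟩.
At [[read admires] old], old : ⟨⟨⟨t,e⟩,e⟩,⟨e,⟨t,e⟩⟩⟩ takes [read admires] : ⟨⟨t,e⟩,e⟩, giving ⟨e,⟨t,e⟩⟩.
At [[idea [professor Sam]] [[read admires] old]], [[read admires] old] : ⟨e,⟨t,e⟩⟩ takes [idea [professor Sam]] : e, giving ⟨t,e⟩.

⟨t,e⟩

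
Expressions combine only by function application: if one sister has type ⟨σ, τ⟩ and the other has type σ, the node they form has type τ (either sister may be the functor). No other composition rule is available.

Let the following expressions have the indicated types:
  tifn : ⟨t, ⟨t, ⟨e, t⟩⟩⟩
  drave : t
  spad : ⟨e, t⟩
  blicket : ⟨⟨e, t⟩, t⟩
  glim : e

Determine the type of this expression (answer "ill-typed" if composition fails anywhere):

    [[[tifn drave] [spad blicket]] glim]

At [tifn drave], tifn : ⟨t, ⟨t, ⟨e, t⟩⟩⟩ takes drave : t, giving ⟨t, ⟨e, t⟩⟩.
At [spad blicket], blicket : ⟨⟨e, t⟩, t⟩ takes spad : ⟨e, t⟩, giving t.
At [[tifn drave] [spad blicket]], [tifn drave] : ⟨t, ⟨e, t⟩⟩ takes [spad blicket] : t, giving ⟨e, t⟩.
At [[[tifn drave] [spad blicket]] glim], [[tifn drave] [spad blicket]] : ⟨e, t⟩ takes glim : e, giving t.

t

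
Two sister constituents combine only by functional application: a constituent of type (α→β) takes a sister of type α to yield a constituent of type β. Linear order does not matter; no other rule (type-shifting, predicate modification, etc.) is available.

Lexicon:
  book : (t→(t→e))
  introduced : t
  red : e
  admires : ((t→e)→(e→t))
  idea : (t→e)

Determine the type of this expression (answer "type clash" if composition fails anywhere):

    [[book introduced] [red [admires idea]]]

[book introduced]: functor book : (t→(t→e)), argument introduced : t; result (t→e).
[admires idea]: functor admires : ((t→e)→(e→t)), argument idea : (t→e); result (e→t).
[red [admires idea]]: functor [admires idea] : (e→t), argument red : e; result t.
[[book introduced] [red [admires idea]]]: functor [book introduced] : (t→e), argument [red [admires idea]] : t; result e.

e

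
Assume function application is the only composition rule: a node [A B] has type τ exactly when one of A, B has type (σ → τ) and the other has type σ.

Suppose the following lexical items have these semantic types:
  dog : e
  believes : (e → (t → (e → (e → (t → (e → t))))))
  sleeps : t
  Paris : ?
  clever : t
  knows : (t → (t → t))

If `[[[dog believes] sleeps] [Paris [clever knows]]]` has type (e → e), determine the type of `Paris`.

((t → t) → ((e → (e → (t → (e → t)))) → (e → e)))

At [[[dog believes] sleeps] [Paris [clever knows]]] (required: (e → e)): [[dog believes] sleeps] is (e → (e → (t → (e → t)))), which is not a function with range (e → e); hence [Paris [clever knows]] is the functor — type ((e → (e → (t → (e → t)))) → (e → e)).
At [Paris [clever knows]] (required: ((e → (e → (t → (e → t)))) → (e → e))): [clever knows] is (t → t), which is not a function with range ((e → (e → (t → (e → t)))) → (e → e)); hence Paris is the functor — type ((t → t) → ((e → (e → (t → (e → t)))) → (e → e))).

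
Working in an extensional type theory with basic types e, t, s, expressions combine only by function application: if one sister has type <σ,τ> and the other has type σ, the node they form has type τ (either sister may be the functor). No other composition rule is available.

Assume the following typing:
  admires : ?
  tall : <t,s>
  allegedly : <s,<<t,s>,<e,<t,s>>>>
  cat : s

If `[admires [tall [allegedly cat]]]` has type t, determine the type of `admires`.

<<e,<t,s>>,t>

At [admires [tall [allegedly cat]]] (required: t): [tall [allegedly cat]] is <e,<t,s>>, which is not a function with range t; hence admires is the functor — type <<e,<t,s>>,t>.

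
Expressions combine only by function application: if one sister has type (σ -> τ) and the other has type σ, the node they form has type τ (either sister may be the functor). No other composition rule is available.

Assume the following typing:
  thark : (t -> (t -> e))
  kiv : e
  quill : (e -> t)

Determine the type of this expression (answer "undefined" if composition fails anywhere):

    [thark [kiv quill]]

(t -> e)

[kiv quill]: (e -> t) applied to e yields t.
[thark [kiv quill]]: (t -> (t -> e)) applied to t yields (t -> e).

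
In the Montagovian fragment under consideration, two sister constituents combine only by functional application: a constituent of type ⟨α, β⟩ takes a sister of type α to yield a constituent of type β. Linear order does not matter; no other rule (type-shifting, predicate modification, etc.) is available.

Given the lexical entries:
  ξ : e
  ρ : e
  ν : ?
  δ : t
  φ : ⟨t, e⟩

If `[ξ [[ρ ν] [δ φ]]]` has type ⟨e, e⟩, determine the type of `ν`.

⟨e, ⟨e, ⟨e, ⟨e, e⟩⟩⟩⟩

[ξ [[ρ ν] [δ φ]]] is required to be ⟨e, e⟩. ξ : e cannot yield ⟨e, e⟩ as functor, so [[ρ ν] [δ φ]] : ⟨e, ⟨e, e⟩⟩.
[[ρ ν] [δ φ]] is required to be ⟨e, ⟨e, e⟩⟩. [δ φ] : e cannot yield ⟨e, ⟨e, e⟩⟩ as functor, so [ρ ν] : ⟨e, ⟨e, ⟨e, e⟩⟩⟩.
[ρ ν] is required to be ⟨e, ⟨e, ⟨e, e⟩⟩⟩. ρ : e cannot yield ⟨e, ⟨e, ⟨e, e⟩⟩⟩ as functor, so ν : ⟨e, ⟨e, ⟨e, ⟨e, e⟩⟩⟩⟩.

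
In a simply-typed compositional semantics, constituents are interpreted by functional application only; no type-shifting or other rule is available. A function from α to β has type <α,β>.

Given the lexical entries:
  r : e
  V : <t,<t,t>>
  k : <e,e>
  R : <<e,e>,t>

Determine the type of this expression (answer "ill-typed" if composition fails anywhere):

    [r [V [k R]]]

ill-typed

[k R]: <<e,e>,t> applied to <e,e> yields t.
[V [k R]]: <t,<t,t>> applied to t yields <t,t>.
[r [V [k R]]]: e and <t,t> cannot combine by function application — type clash.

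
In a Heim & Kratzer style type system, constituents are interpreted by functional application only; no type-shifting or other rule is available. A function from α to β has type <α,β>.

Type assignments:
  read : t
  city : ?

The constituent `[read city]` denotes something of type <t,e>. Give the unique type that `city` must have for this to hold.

<t,<t,e>>

[read city] is required to be <t,e>. read : t cannot yield <t,e> as functor, so city : <t,<t,e>>.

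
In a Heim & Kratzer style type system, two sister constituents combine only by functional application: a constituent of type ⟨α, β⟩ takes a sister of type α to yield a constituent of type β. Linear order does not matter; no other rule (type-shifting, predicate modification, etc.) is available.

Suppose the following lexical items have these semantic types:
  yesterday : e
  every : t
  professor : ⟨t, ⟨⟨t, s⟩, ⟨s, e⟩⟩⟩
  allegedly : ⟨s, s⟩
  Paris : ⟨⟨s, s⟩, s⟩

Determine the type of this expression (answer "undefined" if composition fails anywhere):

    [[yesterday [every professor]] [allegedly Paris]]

undefined

[every professor]: ⟨t, ⟨⟨t, s⟩, ⟨s, e⟩⟩⟩ applied to t yields ⟨⟨t, s⟩, ⟨s, e⟩⟩.
[yesterday [every professor]]: e with ⟨⟨t, s⟩, ⟨s, e⟩⟩ — neither is a function whose domain matches the other; composition fails here.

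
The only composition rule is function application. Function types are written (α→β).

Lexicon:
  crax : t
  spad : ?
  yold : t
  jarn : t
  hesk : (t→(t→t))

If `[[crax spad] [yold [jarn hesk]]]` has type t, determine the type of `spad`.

(t→(t→t))

[[crax spad] [yold [jarn hesk]]] must have type t. The sister [yold [jarn hesk]] has type t; that is not a function onto t, so [crax spad] must be the functor, of type (t→t).
[crax spad] must have type (t→t). The sister crax has type t; that is not a function onto (t→t), so spad must be the functor, of type (t→(t→t)).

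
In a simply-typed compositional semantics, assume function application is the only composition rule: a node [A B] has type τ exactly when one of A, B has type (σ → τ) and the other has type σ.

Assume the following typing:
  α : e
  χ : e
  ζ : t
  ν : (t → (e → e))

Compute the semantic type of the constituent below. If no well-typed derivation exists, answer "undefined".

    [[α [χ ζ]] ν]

undefined

At [χ ζ]: neither e nor t can take the other as argument; the node is ill-typed.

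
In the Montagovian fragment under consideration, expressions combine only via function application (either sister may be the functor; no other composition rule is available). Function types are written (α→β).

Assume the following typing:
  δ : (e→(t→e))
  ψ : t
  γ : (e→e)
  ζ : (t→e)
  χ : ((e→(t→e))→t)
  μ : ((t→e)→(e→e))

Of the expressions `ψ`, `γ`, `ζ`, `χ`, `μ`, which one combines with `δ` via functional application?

ψ : t — does not combine with δ.
γ : (e→e) — does not combine with δ.
ζ : (t→e) — does not combine with δ.
χ — combines: χ : ((e→(t→e))→t) takes δ : (e→(t→e)) as argument, giving t.
μ : ((t→e)→(e→e)) — does not combine with δ.

χ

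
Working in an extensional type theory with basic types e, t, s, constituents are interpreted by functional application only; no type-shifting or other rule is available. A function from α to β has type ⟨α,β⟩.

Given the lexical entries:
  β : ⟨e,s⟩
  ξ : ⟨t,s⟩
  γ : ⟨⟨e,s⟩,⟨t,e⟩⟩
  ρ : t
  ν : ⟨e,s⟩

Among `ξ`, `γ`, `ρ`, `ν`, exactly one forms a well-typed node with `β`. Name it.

γ

ξ : ⟨t,s⟩ — neither side's domain matches the other.
γ — combines: γ : ⟨⟨e,s⟩,⟨t,e⟩⟩ takes β : ⟨e,s⟩ as argument, giving ⟨t,e⟩.
ρ : t — neither side's domain matches the other.
ν : ⟨e,s⟩ — neither side's domain matches the other.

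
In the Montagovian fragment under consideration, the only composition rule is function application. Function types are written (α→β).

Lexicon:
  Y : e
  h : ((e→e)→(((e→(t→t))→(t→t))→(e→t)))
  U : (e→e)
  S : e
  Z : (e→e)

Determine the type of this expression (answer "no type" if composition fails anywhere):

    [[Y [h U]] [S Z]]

[h U]: h is ((e→e)→(((e→(t→t))→(t→t))→(e→t))), U is (e→e); result (((e→(t→t))→(t→t))→(e→t)).
At [Y [h U]]: neither e nor (((e→(t→t))→(t→t))→(e→t)) can take the other as argument; the node is ill-typed.

no type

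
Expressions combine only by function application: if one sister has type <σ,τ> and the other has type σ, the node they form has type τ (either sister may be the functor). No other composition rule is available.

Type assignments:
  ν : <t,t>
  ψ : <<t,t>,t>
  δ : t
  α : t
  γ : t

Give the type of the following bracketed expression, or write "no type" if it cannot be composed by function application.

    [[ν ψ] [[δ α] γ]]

no type

[ν ψ] — ψ of type <<t,t>,t> combines with ν of type <t,t>: type t.
[δ α]: t with t — neither is a function whose domain matches the other; composition fails here.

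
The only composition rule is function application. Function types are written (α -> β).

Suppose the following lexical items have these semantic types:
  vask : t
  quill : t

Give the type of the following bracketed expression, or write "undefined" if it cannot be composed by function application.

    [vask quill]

[vask quill]: t and t cannot combine by function application — type clash.

undefined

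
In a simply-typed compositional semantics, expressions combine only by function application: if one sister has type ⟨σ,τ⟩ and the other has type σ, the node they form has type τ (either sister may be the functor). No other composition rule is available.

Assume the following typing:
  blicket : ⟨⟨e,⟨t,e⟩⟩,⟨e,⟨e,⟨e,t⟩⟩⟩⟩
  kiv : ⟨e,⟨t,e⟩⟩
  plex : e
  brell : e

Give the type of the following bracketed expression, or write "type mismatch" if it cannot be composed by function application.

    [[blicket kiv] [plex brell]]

type mismatch

[blicket kiv]: blicket is ⟨⟨e,⟨t,e⟩⟩,⟨e,⟨e,⟨e,t⟩⟩⟩⟩, kiv is ⟨e,⟨t,e⟩⟩; result ⟨e,⟨e,⟨e,t⟩⟩⟩.
[plex brell]: e with e — neither is a function whose domain matches the other; composition fails here.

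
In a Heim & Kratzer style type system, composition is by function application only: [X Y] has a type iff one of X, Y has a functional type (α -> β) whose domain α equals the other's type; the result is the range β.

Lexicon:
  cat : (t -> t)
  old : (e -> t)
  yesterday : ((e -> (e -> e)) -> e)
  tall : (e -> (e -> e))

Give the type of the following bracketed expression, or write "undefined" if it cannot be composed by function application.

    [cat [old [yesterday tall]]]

t

[yesterday tall] — yesterday of type ((e -> (e -> e)) -> e) combines with tall of type (e -> (e -> e)): type e.
[old [yesterday tall]] — old of type (e -> t) combines with [yesterday tall] of type e: type t.
[cat [old [yesterday tall]]] — cat of type (t -> t) combines with [old [yesterday tall]] of type t: type t.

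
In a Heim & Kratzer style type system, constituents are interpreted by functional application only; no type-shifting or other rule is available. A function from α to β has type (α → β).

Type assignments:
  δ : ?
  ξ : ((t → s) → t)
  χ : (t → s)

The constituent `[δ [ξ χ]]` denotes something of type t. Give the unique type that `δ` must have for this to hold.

(t → t)

At [δ [ξ χ]] (required: t): [ξ χ] is t, which is not a function with range t; hence δ is the functor — type (t → t).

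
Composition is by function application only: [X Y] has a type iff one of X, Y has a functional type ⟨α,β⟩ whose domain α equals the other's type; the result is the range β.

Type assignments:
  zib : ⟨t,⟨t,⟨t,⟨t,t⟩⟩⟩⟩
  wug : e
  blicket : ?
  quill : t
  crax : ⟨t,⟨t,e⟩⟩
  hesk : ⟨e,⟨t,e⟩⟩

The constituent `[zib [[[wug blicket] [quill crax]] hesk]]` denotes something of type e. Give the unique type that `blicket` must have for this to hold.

⟨e,⟨⟨t,e⟩,⟨⟨e,⟨t,e⟩⟩,⟨⟨t,⟨t,⟨t,⟨t,t⟩⟩⟩⟩,e⟩⟩⟩⟩

For [zib [[[wug blicket] [quill crax]] hesk]] to have type e with zib of type ⟨t,⟨t,⟨t,⟨t,t⟩⟩⟩⟩, [[[wug blicket] [quill crax]] hesk] must be the function: [[[wug blicket] [quill crax]] hesk] : ⟨⟨t,⟨t,⟨t,⟨t,t⟩⟩⟩⟩,e⟩.
For [[[wug blicket] [quill crax]] hesk] to have type ⟨⟨t,⟨t,⟨t,⟨t,t⟩⟩⟩⟩,e⟩ with hesk of type ⟨e,⟨t,e⟩⟩, [[wug blicket] [quill crax]] must be the function: [[wug blicket] [quill crax]] : ⟨⟨e,⟨t,e⟩⟩,⟨⟨t,⟨t,⟨t,⟨t,t⟩⟩⟩⟩,e⟩⟩.
For [[wug blicket] [quill crax]] to have type ⟨⟨e,⟨t,e⟩⟩,⟨⟨t,⟨t,⟨t,⟨t,t⟩⟩⟩⟩,e⟩⟩ with [quill crax] of type ⟨t,e⟩, [wug blicket] must be the function: [wug blicket] : ⟨⟨t,e⟩,⟨⟨e,⟨t,e⟩⟩,⟨⟨t,⟨t,⟨t,⟨t,t⟩⟩⟩⟩,e⟩⟩⟩.
For [wug blicket] to have type ⟨⟨t,e⟩,⟨⟨e,⟨t,e⟩⟩,⟨⟨t,⟨t,⟨t,⟨t,t⟩⟩⟩⟩,e⟩⟩⟩ with wug of type e, blicket must be the function: blicket : ⟨e,⟨⟨t,e⟩,⟨⟨e,⟨t,e⟩⟩,⟨⟨t,⟨t,⟨t,⟨t,t⟩⟩⟩⟩,e⟩⟩⟩⟩.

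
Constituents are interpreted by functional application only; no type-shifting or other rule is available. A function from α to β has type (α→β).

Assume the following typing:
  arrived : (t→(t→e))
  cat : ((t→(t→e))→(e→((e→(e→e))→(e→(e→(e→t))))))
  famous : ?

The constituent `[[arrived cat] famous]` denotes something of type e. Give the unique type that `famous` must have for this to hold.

At [[arrived cat] famous] (required: e): [arrived cat] is (e→((e→(e→e))→(e→(e→(e→t))))), which is not a function with range e; hence famous is the functor — type ((e→((e→(e→e))→(e→(e→(e→t)))))→e).

((e→((e→(e→e))→(e→(e→(e→t)))))→e)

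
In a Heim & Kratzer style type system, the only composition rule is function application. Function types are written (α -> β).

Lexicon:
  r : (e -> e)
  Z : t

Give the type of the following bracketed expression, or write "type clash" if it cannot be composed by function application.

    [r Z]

type clash

[r Z]: (e -> e) with t — neither is a function whose domain matches the other; composition fails here.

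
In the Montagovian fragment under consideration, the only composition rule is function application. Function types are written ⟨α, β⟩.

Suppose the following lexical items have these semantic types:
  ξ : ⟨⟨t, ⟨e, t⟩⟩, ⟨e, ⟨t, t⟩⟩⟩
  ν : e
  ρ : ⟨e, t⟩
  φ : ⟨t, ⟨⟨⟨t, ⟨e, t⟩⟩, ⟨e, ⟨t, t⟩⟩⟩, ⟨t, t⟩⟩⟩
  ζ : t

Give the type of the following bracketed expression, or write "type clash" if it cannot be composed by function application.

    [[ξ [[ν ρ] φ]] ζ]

t

[ν ρ]: functor ρ : ⟨e, t⟩, argument ν : e; result t.
[[ν ρ] φ]: functor φ : ⟨t, ⟨⟨⟨t, ⟨e, t⟩⟩, ⟨e, ⟨t, t⟩⟩⟩, ⟨t, t⟩⟩⟩, argument [ν ρ] : t; result ⟨⟨⟨t, ⟨e, t⟩⟩, ⟨e, ⟨t, t⟩⟩⟩, ⟨t, t⟩⟩.
[ξ [[ν ρ] φ]]: functor [[ν ρ] φ] : ⟨⟨⟨t, ⟨e, t⟩⟩, ⟨e, ⟨t, t⟩⟩⟩, ⟨t, t⟩⟩, argument ξ : ⟨⟨t, ⟨e, t⟩⟩, ⟨e, ⟨t, t⟩⟩⟩; result ⟨t, t⟩.
[[ξ [[ν ρ] φ]] ζ]: functor [ξ [[ν ρ] φ]] : ⟨t, t⟩, argument ζ : t; result t.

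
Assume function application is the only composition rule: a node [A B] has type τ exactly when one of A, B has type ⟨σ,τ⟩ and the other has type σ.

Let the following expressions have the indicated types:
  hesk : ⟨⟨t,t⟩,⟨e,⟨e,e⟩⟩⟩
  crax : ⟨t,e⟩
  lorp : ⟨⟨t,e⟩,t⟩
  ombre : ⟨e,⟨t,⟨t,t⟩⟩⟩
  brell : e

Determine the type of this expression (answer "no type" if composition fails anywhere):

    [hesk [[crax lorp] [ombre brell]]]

At [crax lorp], lorp : ⟨⟨t,e⟩,t⟩ takes crax : ⟨t,e⟩, giving t.
At [ombre brell], ombre : ⟨e,⟨t,⟨t,t⟩⟩⟩ takes brell : e, giving ⟨t,⟨t,t⟩⟩.
At [[crax lorp] [ombre brell]], [ombre brell] : ⟨t,⟨t,t⟩⟩ takes [crax lorp] : t, giving ⟨t,t⟩.
At [hesk [[crax lorp] [ombre brell]]], hesk : ⟨⟨t,t⟩,⟨e,⟨e,e⟩⟩⟩ takes [[crax lorp] [ombre brell]] : ⟨t,t⟩, giving ⟨e,⟨e,e⟩⟩.

⟨e,⟨e,e⟩⟩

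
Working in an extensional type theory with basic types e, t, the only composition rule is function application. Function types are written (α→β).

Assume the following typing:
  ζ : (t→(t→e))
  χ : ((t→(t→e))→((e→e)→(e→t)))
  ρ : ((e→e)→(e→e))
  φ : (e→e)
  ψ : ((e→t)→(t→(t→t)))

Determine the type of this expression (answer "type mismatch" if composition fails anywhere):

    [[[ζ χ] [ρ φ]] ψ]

(t→(t→t))

[ζ χ]: χ is ((t→(t→e))→((e→e)→(e→t))), ζ is (t→(t→e)); result ((e→e)→(e→t)).
[ρ φ]: ρ is ((e→e)→(e→e)), φ is (e→e); result (e→e).
[[ζ χ] [ρ φ]]: [ζ χ] is ((e→e)→(e→t)), [ρ φ] is (e→e); result (e→t).
[[[ζ χ] [ρ φ]] ψ]: ψ is ((e→t)→(t→(t→t))), [[ζ χ] [ρ φ]] is (e→t); result (t→(t→t)).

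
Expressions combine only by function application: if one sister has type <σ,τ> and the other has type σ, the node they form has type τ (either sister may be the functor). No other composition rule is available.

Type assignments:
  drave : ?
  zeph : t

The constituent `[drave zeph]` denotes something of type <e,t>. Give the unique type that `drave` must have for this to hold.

[drave zeph] is required to be <e,t>. zeph : t cannot yield <e,t> as functor, so drave : <t,<e,t>>.

<t,<e,t>>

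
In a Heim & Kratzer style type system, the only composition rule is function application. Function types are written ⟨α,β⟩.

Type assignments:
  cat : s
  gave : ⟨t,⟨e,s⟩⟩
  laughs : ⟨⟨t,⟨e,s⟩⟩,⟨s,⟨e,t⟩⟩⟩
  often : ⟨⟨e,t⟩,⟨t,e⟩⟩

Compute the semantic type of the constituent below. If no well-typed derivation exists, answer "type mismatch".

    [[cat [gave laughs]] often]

⟨t,e⟩

[gave laughs]: laughs is ⟨⟨t,⟨e,s⟩⟩,⟨s,⟨e,t⟩⟩⟩, gave is ⟨t,⟨e,s⟩⟩; result ⟨s,⟨e,t⟩⟩.
[cat [gave laughs]]: [gave laughs] is ⟨s,⟨e,t⟩⟩, cat is s; result ⟨e,t⟩.
[[cat [gave laughs]] often]: often is ⟨⟨e,t⟩,⟨t,e⟩⟩, [cat [gave laughs]] is ⟨e,t⟩; result ⟨t,e⟩.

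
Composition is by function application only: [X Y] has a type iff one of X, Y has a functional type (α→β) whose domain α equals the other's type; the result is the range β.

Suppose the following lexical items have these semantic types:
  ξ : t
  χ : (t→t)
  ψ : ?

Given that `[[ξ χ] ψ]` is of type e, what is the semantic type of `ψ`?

[[ξ χ] ψ] is required to be e. [ξ χ] : t cannot yield e as functor, so ψ : (t→e).

(t→e)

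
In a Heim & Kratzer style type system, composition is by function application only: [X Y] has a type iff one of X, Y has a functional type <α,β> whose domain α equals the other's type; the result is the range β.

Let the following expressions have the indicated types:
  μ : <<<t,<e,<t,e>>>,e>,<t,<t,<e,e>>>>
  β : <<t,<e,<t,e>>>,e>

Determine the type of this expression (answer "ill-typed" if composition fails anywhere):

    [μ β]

<t,<t,<e,e>>>

[μ β] — μ of type <<<t,<e,<t,e>>>,e>,<t,<t,<e,e>>>> combines with β of type <<t,<e,<t,e>>>,e>: type <t,<t,<e,e>>>.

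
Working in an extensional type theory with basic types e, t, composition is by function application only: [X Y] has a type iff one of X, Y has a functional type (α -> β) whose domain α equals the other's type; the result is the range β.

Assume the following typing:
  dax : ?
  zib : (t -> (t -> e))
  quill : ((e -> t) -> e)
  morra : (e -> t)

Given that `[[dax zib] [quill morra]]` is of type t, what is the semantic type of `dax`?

[[dax zib] [quill morra]] must have type t. The sister [quill morra] has type e; that is not a function onto t, so [dax zib] must be the functor, of type (e -> t).
[dax zib] must have type (e -> t). The sister zib has type (t -> (t -> e)); that is not a function onto (e -> t), so dax must be the functor, of type ((t -> (t -> e)) -> (e -> t)).

((t -> (t -> e)) -> (e -> t))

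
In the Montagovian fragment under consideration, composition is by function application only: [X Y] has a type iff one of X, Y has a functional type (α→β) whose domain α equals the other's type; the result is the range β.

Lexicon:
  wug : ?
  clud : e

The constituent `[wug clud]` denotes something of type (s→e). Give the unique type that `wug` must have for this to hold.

(e→(s→e))

[wug clud] is required to be (s→e). clud : e cannot yield (s→e) as functor, so wug : (e→(s→e)).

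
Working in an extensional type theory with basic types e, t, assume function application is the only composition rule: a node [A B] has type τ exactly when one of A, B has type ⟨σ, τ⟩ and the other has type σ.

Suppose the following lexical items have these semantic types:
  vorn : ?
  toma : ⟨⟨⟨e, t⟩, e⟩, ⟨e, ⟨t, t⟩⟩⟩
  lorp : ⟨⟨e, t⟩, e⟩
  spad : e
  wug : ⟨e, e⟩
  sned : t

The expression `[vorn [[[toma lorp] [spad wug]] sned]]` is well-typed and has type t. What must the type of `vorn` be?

[vorn [[[toma lorp] [spad wug]] sned]] is required to be t. [[[toma lorp] [spad wug]] sned] : t cannot yield t as functor, so vorn : ⟨t, t⟩.

⟨t, t⟩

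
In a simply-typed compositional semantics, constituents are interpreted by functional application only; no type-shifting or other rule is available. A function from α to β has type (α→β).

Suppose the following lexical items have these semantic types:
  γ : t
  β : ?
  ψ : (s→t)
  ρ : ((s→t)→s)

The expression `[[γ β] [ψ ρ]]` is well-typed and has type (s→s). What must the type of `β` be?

[[γ β] [ψ ρ]] is required to be (s→s). [ψ ρ] : s cannot yield (s→s) as functor, so [γ β] : (s→(s→s)).
[γ β] is required to be (s→(s→s)). γ : t cannot yield (s→(s→s)) as functor, so β : (t→(s→(s→s))).

(t→(s→(s→s)))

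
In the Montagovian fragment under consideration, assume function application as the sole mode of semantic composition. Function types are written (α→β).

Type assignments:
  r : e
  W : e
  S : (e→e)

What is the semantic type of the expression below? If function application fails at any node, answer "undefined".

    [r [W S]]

undefined

[W S]: (e→e) applied to e yields e.
At [r [W S]]: neither e nor e can take the other as argument; the node is ill-typed.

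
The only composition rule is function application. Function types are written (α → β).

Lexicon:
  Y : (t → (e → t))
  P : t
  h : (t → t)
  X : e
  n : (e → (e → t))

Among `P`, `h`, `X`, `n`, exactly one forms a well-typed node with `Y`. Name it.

P

P — combines: Y : (t → (e → t)) takes P : t as argument, giving (e → t).
h : (t → t) — neither side's domain matches the other.
X : e — neither side's domain matches the other.
n : (e → (e → t)) — neither side's domain matches the other.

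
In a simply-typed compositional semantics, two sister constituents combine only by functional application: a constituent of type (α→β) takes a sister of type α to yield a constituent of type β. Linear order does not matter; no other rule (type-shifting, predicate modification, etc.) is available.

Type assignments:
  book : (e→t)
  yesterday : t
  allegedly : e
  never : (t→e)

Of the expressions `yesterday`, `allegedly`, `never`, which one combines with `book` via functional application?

yesterday : t — book needs e; yesterday needs nothing (atomic); neither fits.
allegedly — combines: book : (e→t) takes allegedly : e as argument, giving t.
never : (t→e) — book needs e; never needs t; neither fits.

allegedly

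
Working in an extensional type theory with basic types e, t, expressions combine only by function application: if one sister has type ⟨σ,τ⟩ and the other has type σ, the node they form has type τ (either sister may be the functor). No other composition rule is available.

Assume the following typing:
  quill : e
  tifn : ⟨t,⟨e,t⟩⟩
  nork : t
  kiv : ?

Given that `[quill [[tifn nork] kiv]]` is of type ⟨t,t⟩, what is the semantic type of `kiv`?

[quill [[tifn nork] kiv]] is required to be ⟨t,t⟩. quill : e cannot yield ⟨t,t⟩ as functor, so [[tifn nork] kiv] : ⟨e,⟨t,t⟩⟩.
[[tifn nork] kiv] is required to be ⟨e,⟨t,t⟩⟩. [tifn nork] : ⟨e,t⟩ cannot yield ⟨e,⟨t,t⟩⟩ as functor, so kiv : ⟨⟨e,t⟩,⟨e,⟨t,t⟩⟩⟩.

⟨⟨e,t⟩,⟨e,⟨t,t⟩⟩⟩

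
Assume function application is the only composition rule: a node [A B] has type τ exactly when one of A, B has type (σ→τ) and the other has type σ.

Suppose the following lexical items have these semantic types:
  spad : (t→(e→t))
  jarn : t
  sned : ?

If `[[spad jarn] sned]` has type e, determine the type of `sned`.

((e→t)→e)

[[spad jarn] sned] is required to be e. [spad jarn] : (e→t) cannot yield e as functor, so sned : ((e→t)→e).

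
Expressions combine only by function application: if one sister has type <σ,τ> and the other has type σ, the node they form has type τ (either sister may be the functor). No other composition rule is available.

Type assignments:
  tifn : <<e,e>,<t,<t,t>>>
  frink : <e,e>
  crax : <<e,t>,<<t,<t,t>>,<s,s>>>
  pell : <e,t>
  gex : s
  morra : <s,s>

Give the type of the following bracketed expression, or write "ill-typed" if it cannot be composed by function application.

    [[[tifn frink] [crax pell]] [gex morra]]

s

[tifn frink] — tifn of type <<e,e>,<t,<t,t>>> combines with frink of type <e,e>: type <t,<t,t>>.
[crax pell] — crax of type <<e,t>,<<t,<t,t>>,<s,s>>> combines with pell of type <e,t>: type <<t,<t,t>>,<s,s>>.
[[tifn frink] [crax pell]] — [crax pell] of type <<t,<t,t>>,<s,s>> combines with [tifn frink] of type <t,<t,t>>: type <s,s>.
[gex morra] — morra of type <s,s> combines with gex of type s: type s.
[[[tifn frink] [crax pell]] [gex morra]] — [[tifn frink] [crax pell]] of type <s,s> combines with [gex morra] of type s: type s.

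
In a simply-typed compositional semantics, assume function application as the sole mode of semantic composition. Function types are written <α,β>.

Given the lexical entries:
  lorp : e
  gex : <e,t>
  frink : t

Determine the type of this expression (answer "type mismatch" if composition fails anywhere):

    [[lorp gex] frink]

At [lorp gex], gex : <e,t> takes lorp : e, giving t.
[[lorp gex] frink]: t with t — neither is a function whose domain matches the other; composition fails here.

type mismatch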